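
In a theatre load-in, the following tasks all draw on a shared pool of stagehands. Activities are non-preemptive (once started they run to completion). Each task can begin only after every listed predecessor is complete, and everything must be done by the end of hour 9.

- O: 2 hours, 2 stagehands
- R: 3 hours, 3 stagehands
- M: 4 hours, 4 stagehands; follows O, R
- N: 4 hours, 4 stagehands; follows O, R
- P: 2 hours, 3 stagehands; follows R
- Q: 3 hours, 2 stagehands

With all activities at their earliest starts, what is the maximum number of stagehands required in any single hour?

Early-start schedule: O@1, R@1, M@4, N@4, P@4, Q@1.
Load per hour: hour 1: 7, hour 2: 7, hour 3: 5, hour 4: 11, hour 5: 11, hour 6: 8, hour 7: 8, hour 8: 0, hour 9: 0.
Peak is 11.

11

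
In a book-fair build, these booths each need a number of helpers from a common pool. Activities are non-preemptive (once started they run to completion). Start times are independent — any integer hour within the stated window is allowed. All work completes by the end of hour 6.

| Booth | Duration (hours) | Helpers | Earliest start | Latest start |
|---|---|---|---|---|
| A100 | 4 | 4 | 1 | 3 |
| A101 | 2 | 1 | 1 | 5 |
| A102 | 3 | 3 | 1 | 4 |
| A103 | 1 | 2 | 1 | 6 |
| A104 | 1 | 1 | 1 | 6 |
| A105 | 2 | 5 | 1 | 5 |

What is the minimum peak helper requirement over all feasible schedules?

7

Early-start (A100@1, A101@1, A102@1, A103@1, A104@1, A105@1) gives peak 16: h1:16  h2:13  h3:7  h4:4  h5:0  h6:0.
Shift A101→4, A103→4, A104→5, A105→5.
Schedule A100@1, A101@4, A102@1, A103@4, A104@5, A105@5: h1:7  h2:7  h3:7  h4:7  h5:7  h6:5 — peak 7.
Total helper-hours = 40 over 6 hours ⇒ peak ≥ ⌈40/6⌉ = 7, so 7 is optimal.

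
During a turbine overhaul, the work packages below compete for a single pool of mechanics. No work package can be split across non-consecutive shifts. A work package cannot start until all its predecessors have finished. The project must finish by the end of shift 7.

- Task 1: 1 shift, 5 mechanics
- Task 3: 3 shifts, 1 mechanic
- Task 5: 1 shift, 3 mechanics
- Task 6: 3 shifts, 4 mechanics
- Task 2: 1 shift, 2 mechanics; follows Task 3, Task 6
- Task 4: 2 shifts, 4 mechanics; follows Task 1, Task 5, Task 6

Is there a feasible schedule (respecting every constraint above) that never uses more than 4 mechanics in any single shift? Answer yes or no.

no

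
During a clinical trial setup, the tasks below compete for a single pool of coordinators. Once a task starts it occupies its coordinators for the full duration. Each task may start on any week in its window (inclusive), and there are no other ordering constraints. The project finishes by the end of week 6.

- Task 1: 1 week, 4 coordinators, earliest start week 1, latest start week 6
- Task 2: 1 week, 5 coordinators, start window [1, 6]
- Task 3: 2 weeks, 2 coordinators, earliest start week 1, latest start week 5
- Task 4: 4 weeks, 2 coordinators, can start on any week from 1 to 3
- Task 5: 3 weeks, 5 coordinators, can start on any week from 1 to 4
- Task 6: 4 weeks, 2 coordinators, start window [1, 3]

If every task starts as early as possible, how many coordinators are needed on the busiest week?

Early-start schedule: Task 1@1, Task 2@1, Task 3@1, Task 4@1, Task 5@1, Task 6@1.
Load per week: week 1: 20, week 2: 11, week 3: 9, week 4: 4, week 5: 0, week 6: 0.
Peak is 20.

20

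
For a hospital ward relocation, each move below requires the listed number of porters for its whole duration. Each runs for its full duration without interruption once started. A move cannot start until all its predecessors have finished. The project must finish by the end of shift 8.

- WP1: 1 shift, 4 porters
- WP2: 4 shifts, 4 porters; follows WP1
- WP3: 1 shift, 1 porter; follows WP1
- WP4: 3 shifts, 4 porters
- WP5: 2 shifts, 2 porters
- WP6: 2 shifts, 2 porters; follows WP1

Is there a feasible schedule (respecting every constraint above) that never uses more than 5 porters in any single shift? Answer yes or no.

no

Total porter-shifts = 41; over 8 shifts the average is 41/8 > 5, so some shift must exceed 5.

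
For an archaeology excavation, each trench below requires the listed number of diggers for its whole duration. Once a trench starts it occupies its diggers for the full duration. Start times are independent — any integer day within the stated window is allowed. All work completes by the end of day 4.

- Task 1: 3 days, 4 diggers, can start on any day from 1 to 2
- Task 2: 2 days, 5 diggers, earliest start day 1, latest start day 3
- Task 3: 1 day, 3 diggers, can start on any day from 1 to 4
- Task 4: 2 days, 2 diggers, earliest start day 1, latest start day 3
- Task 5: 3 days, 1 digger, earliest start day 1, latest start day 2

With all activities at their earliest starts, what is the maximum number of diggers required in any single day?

15

Early-start schedule: Task 1@1, Task 2@1, Task 3@1, Task 4@1, Task 5@1.
Load per day: day 1: 15, day 2: 12, day 3: 5, day 4: 0.
Peak is 15.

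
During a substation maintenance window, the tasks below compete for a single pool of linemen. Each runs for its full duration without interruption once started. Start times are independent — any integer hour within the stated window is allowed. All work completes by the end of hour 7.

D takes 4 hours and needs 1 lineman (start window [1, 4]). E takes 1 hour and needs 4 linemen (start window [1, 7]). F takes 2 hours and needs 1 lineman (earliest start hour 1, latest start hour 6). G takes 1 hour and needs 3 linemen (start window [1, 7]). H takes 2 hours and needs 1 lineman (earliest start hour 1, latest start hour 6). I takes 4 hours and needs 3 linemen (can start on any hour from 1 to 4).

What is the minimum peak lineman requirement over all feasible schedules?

5

Early-start (D@1, E@1, F@1, G@1, H@1, I@1) gives peak 13: h1:13  h2:6  h3:4  h4:4  h5:0  h6:0  h7:0.
Shift F→2, G→2, H→3, I→4.
Schedule D@1, E@1, F@2, G@2, H@3, I@4: h1:5  h2:5  h3:3  h4:5  h5:3  h6:3  h7:3 — peak 5.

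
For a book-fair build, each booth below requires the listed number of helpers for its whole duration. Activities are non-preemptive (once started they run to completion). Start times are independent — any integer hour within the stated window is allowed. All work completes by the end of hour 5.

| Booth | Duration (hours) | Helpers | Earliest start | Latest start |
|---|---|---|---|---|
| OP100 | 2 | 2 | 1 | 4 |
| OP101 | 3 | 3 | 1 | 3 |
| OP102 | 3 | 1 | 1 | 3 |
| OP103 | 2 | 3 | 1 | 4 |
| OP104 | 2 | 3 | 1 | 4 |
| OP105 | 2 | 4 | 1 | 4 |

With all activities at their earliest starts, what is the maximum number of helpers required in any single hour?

Early-start schedule: OP100@1, OP101@1, OP102@1, OP103@1, OP104@1, OP105@1.
Load per hour: hour 1: 16, hour 2: 16, hour 3: 4, hour 4: 0, hour 5: 0.
Peak is 16.

16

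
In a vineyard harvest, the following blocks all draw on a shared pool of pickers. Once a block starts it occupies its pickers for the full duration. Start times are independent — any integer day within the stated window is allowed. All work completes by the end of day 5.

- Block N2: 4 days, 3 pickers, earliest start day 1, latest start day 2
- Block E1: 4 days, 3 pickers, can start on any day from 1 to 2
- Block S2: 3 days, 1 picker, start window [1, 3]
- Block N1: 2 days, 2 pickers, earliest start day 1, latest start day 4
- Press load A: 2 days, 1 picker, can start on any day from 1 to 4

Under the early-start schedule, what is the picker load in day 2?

At early start, day 2 has: Block N2, Block E1, Block S2, Block N1, Press load A.
Demand: 3 + 3 + 1 + 2 + 1 = 10.

10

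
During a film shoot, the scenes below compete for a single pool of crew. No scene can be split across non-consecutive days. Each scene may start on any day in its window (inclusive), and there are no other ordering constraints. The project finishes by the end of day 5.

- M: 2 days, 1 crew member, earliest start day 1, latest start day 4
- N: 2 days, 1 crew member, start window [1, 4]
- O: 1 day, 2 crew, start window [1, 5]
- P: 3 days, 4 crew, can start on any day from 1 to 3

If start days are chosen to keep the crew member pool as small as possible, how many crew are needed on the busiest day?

Early-start (M@1, N@1, O@1, P@1) gives peak 8: d1:8  d2:6  d3:4  d4:0  d5:0.
Shift P→3.
Schedule M@1, N@1, O@1, P@3: d1:4  d2:2  d3:4  d4:4  d5:4 — peak 4.
Total crew member-days = 18 over 5 days ⇒ peak ≥ ⌈18/5⌉ = 4, so 4 is optimal.

4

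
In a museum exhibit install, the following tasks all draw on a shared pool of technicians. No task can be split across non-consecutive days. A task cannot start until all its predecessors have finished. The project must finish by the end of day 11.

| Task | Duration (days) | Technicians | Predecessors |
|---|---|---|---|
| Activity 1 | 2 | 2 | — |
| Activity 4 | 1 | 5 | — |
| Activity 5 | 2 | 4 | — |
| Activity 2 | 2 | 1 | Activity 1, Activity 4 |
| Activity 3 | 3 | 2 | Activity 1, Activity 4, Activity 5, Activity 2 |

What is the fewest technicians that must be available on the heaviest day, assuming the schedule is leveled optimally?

Early-start (Activity 1@1, Activity 4@1, Activity 5@1, Activity 2@3, Activity 3@5) gives peak 11: d1:11  d2:6  d3:1  d4:1  d5:2  d6:2  d7:2  d8:0  d9:0  d10:0  d11:0.
Shift Activity 4→3, Activity 5→4, Activity 2→4, Activity 3→6.
Schedule Activity 1@1, Activity 4@3, Activity 5@4, Activity 2@4, Activity 3@6: d1:2  d2:2  d3:5  d4:5  d5:5  d6:2  d7:2  d8:2  d9:0  d10:0  d11:0 — peak 5.

5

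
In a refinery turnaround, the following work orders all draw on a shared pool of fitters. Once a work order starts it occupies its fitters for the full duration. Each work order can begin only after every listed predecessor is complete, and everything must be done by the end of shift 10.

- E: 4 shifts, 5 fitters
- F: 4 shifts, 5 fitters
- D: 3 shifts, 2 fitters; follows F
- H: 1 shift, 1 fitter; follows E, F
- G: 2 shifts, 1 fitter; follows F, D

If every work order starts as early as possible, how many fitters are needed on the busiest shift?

10

Early-start schedule: E@1, F@1, D@5, H@5, G@8.
Load per shift: shift 1: 10, shift 2: 10, shift 3: 10, shift 4: 10, shift 5: 3, shift 6: 2, shift 7: 2, shift 8: 1, shift 9: 1, shift 10: 0.
Peak is 10.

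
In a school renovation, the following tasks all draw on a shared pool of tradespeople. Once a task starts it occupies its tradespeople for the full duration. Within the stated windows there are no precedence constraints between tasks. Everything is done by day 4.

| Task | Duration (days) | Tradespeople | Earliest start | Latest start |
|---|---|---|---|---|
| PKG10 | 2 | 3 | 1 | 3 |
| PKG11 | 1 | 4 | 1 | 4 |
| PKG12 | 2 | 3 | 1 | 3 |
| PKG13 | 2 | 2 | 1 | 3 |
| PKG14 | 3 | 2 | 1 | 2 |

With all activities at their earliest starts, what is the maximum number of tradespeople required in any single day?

Early-start schedule: PKG10@1, PKG11@1, PKG12@1, PKG13@1, PKG14@1.
Load per day: day 1: 14, day 2: 10, day 3: 2, day 4: 0.
Peak is 14.

14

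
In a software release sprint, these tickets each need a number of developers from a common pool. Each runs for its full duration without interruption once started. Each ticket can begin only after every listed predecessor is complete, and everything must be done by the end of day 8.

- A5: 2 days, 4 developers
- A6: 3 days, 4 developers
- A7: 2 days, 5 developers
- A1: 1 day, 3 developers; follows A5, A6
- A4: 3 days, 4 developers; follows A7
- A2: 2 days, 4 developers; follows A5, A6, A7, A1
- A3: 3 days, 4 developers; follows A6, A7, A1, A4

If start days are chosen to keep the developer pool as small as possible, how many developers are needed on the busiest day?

12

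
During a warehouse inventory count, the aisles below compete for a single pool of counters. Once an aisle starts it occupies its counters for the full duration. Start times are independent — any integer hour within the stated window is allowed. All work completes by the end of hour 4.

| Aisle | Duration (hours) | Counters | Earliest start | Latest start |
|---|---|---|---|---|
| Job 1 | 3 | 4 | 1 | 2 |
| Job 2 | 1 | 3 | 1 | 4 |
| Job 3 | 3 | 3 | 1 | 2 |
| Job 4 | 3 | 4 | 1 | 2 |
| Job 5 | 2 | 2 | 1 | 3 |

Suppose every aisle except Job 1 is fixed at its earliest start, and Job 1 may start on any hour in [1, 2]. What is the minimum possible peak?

Job 1@1: h1:16  h2:13  h3:11  h4:0 → peak 16
Job 1@2: h1:12  h2:13  h3:11  h4:4 → peak 13
Best is Job 1@2, peak 13.

13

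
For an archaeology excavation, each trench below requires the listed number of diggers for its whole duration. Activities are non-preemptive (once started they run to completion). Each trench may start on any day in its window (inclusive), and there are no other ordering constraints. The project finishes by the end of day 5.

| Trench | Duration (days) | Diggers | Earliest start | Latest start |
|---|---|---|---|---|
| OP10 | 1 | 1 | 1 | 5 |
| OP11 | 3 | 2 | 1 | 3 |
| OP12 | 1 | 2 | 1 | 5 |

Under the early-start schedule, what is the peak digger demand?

Early-start schedule: OP10@1, OP11@1, OP12@1.
Load per day: day 1: 5, day 2: 2, day 3: 2, day 4: 0, day 5: 0.
Peak is 5.

5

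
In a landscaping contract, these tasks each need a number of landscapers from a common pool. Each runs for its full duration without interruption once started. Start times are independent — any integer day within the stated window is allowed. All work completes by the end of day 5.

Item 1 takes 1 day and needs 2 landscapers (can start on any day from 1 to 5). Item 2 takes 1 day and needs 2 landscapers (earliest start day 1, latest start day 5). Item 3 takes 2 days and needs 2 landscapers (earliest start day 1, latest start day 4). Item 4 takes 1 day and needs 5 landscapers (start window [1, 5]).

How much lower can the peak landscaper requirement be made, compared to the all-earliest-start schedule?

6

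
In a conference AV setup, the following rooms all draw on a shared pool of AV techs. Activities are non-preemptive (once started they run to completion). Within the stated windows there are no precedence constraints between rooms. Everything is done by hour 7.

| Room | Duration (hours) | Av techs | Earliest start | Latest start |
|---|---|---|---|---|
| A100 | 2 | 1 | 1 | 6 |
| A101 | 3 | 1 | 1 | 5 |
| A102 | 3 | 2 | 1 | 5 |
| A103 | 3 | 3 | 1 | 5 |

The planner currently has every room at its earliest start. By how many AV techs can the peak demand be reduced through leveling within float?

Early-start peak: h1:7  h2:7  h3:6  h4:0  h5:0  h6:0  h7:0 ⇒ 7.
Leveled (A100@1, A101@1, A102@1, A103@4): h1:4  h2:4  h3:3  h4:3  h5:3  h6:3  h7:0 ⇒ 4.
Reduction 7 − 4 = 3.

3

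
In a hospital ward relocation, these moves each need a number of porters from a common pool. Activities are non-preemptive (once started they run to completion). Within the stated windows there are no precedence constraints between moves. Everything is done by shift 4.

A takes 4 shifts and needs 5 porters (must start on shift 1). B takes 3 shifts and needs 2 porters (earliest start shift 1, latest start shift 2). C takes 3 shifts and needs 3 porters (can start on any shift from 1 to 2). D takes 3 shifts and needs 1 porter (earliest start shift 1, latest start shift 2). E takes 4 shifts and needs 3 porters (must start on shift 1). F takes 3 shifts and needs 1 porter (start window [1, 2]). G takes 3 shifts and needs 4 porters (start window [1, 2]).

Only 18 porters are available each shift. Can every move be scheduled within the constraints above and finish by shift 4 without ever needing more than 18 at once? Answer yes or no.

no

The minimum achievable peak is 19; 18 < 19, so no feasible schedule stays within the cap.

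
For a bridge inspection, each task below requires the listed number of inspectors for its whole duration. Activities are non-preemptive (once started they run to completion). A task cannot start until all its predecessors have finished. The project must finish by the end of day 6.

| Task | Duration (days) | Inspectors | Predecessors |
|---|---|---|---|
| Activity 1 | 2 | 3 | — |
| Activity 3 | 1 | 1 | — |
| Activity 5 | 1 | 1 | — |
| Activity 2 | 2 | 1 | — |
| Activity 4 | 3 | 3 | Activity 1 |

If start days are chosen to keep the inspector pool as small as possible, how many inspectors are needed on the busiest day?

4

Early-start (Activity 1@1, Activity 3@1, Activity 5@1, Activity 2@1, Activity 4@3) gives peak 6: d1:6  d2:4  d3:3  d4:3  d5:3  d6:0.
Shift Activity 5→2, Activity 2→3.
Schedule Activity 1@1, Activity 3@1, Activity 5@2, Activity 2@3, Activity 4@3: d1:4  d2:4  d3:4  d4:4  d5:3  d6:0 — peak 4.
Total inspector-days = 19 over 6 days ⇒ peak ≥ ⌈19/6⌉ = 4, so 4 is optimal.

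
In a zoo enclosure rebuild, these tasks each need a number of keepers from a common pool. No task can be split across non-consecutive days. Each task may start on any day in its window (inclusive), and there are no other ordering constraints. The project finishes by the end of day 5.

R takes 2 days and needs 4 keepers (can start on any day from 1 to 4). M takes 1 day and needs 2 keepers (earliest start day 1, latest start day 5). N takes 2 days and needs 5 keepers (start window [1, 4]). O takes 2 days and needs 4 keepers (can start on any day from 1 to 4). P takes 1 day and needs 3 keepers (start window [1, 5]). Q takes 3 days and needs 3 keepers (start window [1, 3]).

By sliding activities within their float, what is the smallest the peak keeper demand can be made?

8

Early-start (R@1, M@1, N@1, O@1, P@1, Q@1) gives peak 21: d1:21  d2:16  d3:3  d4:0  d5:0.
Shift M→3, N→4, P→3, Q→3.
Schedule R@1, M@3, N@4, O@1, P@3, Q@3: d1:8  d2:8  d3:8  d4:8  d5:8 — peak 8.
Total keeper-days = 40 over 5 days ⇒ peak ≥ ⌈40/5⌉ = 8, so 8 is optimal.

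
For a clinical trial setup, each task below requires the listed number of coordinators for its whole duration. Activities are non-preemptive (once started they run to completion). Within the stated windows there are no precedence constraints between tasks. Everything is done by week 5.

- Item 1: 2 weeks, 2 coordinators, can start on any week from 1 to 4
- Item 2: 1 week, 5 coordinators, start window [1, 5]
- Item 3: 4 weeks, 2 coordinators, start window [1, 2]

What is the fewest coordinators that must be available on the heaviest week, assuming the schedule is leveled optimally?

Early-start (Item 1@1, Item 2@1, Item 3@1) gives peak 9: w1:9  w2:4  w3:2  w4:2  w5:0.
Shift Item 2→5.
Schedule Item 1@1, Item 2@5, Item 3@1: w1:4  w2:4  w3:2  w4:2  w5:5 — peak 5.

5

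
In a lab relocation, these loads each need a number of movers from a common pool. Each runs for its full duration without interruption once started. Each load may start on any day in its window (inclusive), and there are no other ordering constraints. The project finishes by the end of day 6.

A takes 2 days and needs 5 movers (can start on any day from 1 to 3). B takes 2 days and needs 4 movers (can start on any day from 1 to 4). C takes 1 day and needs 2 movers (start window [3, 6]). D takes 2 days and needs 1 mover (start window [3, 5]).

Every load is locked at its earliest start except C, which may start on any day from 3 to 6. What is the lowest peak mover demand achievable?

C@3: d1:9  d2:9  d3:3  d4:1  d5:0  d6:0 → peak 9
C@4: d1:9  d2:9  d3:1  d4:3  d5:0  d6:0 → peak 9
C@5: d1:9  d2:9  d3:1  d4:1  d5:2  d6:0 → peak 9
C@6: d1:9  d2:9  d3:1  d4:1  d5:0  d6:2 → peak 9
Best is C@3, peak 9.

9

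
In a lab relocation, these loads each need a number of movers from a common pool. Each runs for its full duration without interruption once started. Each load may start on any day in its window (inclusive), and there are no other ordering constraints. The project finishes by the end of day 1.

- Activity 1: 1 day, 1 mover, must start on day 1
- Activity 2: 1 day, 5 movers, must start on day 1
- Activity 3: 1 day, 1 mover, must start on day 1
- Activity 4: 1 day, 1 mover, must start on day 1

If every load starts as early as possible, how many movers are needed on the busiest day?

8

Early-start schedule: Activity 1@1, Activity 2@1, Activity 3@1, Activity 4@1.
Load per day: day 1: 8.
Peak is 8.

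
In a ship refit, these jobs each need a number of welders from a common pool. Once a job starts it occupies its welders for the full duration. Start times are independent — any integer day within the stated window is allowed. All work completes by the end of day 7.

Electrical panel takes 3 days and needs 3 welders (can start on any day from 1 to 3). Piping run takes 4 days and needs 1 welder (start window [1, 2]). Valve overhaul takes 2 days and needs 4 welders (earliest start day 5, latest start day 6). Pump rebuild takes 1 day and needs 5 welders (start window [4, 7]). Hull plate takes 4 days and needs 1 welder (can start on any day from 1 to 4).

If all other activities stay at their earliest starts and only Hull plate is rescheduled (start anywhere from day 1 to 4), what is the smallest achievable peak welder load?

7

Hull plate@1: d1:5  d2:5  d3:5  d4:7  d5:4  d6:4  d7:0 → peak 7
Hull plate@2: d1:4  d2:5  d3:5  d4:7  d5:5  d6:4  d7:0 → peak 7
Hull plate@3: d1:4  d2:4  d3:5  d4:7  d5:5  d6:5  d7:0 → peak 7
Hull plate@4: d1:4  d2:4  d3:4  d4:7  d5:5  d6:5  d7:1 → peak 7
Best is Hull plate@1, peak 7.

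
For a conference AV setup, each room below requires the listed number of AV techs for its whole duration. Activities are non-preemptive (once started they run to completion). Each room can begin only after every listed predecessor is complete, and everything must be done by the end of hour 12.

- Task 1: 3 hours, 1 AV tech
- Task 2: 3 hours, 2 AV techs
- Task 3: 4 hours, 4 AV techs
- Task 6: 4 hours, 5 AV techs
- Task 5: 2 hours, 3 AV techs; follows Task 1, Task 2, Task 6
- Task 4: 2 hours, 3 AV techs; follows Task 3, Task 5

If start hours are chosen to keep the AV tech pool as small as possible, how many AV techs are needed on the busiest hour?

Early-start (Task 1@1, Task 2@1, Task 3@1, Task 6@1, Task 5@5, Task 4@7) gives peak 12: h1:12  h2:12  h3:12  h4:9  h5:3  h6:3  h7:3  h8:3  h9:0  h10:0  h11:0  h12:0.
Shift Task 2→5, Task 3→5, Task 5→9, Task 4→11.
Schedule Task 1@1, Task 2@5, Task 3@5, Task 6@1, Task 5@9, Task 4@11: h1:6  h2:6  h3:6  h4:5  h5:6  h6:6  h7:6  h8:4  h9:3  h10:3  h11:3  h12:3 — peak 6.

6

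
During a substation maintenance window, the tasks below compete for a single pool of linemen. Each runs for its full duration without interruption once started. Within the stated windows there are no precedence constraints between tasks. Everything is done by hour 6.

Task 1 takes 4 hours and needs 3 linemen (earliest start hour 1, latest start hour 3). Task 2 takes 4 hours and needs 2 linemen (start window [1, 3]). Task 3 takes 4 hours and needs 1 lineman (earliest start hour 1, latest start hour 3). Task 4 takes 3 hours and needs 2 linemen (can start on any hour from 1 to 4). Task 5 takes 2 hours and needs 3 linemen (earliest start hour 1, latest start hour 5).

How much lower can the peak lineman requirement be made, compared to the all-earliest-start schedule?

Early-start peak: h1:11  h2:11  h3:8  h4:6  h5:0  h6:0 ⇒ 11.
Leveled (Task 1@1, Task 2@1, Task 3@1, Task 4@1, Task 5@5): h1:8  h2:8  h3:8  h4:6  h5:3  h6:3 ⇒ 8.
Reduction 11 − 8 = 3.

3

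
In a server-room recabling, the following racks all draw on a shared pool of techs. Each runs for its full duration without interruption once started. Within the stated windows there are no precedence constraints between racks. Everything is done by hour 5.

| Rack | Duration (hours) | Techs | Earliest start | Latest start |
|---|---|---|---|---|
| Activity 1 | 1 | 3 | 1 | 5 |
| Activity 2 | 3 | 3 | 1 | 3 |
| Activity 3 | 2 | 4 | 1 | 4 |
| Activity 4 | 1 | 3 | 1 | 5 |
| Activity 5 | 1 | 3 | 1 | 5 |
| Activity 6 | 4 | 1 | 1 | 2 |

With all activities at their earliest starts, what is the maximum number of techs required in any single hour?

Early-start schedule: Activity 1@1, Activity 2@1, Activity 3@1, Activity 4@1, Activity 5@1, Activity 6@1.
Load per hour: hour 1: 17, hour 2: 8, hour 3: 4, hour 4: 1, hour 5: 0.
Peak is 17.

17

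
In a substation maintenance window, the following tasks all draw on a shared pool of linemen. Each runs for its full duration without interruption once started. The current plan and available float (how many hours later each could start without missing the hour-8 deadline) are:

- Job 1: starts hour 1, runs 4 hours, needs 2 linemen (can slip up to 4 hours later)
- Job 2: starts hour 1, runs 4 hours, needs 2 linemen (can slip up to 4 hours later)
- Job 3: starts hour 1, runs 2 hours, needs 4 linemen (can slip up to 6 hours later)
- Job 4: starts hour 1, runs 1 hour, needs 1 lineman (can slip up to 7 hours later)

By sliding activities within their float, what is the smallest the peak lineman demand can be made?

4

Early-start (Job 1@1, Job 2@1, Job 3@1, Job 4@1) gives peak 9: h1:9  h2:8  h3:4  h4:4  h5:0  h6:0  h7:0  h8:0.
Shift Job 3→5, Job 4→7.
Schedule Job 1@1, Job 2@1, Job 3@5, Job 4@7: h1:4  h2:4  h3:4  h4:4  h5:4  h6:4  h7:1  h8:0 — peak 4.
Total lineman-hours = 25 over 8 hours ⇒ peak ≥ ⌈25/8⌉ = 4, so 4 is optimal.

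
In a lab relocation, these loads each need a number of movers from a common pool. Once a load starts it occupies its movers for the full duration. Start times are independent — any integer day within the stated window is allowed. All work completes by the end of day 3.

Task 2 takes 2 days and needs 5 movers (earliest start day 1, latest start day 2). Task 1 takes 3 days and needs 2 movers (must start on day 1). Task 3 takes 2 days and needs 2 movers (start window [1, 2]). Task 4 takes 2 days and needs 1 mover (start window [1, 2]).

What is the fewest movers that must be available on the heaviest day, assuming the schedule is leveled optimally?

Schedule Task 2@1, Task 1@1, Task 3@1, Task 4@1: d1:10  d2:10  d3:2 — peak 10.
No arrangement of the 8 feasible schedules does better.

10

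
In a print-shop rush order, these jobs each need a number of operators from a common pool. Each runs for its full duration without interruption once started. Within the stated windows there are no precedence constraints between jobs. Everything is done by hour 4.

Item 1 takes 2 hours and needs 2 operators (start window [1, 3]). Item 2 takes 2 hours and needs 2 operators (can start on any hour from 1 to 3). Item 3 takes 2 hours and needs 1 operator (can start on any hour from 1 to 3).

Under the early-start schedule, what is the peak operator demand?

Early-start schedule: Item 1@1, Item 2@1, Item 3@1.
Load per hour: hour 1: 5, hour 2: 5, hour 3: 0, hour 4: 0.
Peak is 5.

5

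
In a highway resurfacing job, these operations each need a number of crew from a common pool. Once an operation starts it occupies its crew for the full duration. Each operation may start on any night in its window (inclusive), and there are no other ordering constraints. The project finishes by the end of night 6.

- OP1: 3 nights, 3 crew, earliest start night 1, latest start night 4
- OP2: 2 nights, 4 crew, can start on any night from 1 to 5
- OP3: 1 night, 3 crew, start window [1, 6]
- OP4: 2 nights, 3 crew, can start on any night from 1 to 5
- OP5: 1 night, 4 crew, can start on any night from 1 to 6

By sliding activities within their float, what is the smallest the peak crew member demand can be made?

Early-start (OP1@1, OP2@1, OP3@1, OP4@1, OP5@1) gives peak 17: n1:17  n2:10  n3:3  n4:0  n5:0  n6:0.
Shift OP2→4, OP4→2, OP5→6.
Schedule OP1@1, OP2@4, OP3@1, OP4@2, OP5@6: n1:6  n2:6  n3:6  n4:4  n5:4  n6:4 — peak 6.

6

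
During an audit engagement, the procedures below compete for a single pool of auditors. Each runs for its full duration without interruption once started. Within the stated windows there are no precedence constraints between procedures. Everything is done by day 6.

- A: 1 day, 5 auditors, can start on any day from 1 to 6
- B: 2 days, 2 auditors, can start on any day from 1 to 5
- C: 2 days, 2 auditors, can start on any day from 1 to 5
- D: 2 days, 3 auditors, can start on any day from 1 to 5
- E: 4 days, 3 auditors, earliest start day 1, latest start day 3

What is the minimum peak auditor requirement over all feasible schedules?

Early-start (A@1, B@1, C@1, D@1, E@1) gives peak 15: d1:15  d2:10  d3:3  d4:3  d5:0  d6:0.
Shift C→2, D→4, E→2.
Schedule A@1, B@1, C@2, D@4, E@2: d1:7  d2:7  d3:5  d4:6  d5:6  d6:0 — peak 7.

7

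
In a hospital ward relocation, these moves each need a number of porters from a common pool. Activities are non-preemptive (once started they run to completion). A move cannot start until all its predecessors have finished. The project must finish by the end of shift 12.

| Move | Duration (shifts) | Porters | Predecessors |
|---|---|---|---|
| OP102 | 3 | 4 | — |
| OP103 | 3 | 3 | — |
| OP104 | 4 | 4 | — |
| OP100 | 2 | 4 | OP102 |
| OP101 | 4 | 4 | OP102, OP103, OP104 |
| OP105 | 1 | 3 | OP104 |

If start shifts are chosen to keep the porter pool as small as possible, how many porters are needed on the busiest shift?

8

Early-start (OP102@1, OP103@1, OP104@1, OP100@4, OP101@5, OP105@5) gives peak 11: s1:11  s2:11  s3:11  s4:8  s5:11  s6:4  s7:4  s8:4  s9:0  s10:0  s11:0  s12:0.
Shift OP104→4, OP101→8, OP105→8.
Schedule OP102@1, OP103@1, OP104@4, OP100@4, OP101@8, OP105@8: s1:7  s2:7  s3:7  s4:8  s5:8  s6:4  s7:4  s8:7  s9:4  s10:4  s11:4  s12:0 — peak 8.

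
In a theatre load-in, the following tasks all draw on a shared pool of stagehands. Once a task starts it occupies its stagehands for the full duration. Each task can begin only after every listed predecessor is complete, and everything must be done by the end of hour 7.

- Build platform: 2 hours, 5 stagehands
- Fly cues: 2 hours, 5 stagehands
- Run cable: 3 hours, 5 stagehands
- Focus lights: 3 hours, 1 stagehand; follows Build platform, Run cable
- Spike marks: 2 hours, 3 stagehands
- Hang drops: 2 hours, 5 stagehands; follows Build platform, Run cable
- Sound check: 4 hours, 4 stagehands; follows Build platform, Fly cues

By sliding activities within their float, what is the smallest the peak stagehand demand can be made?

Early-start (Build platform@1, Fly cues@1, Run cable@1, Focus lights@4, Spike marks@1, Hang drops@4, Sound check@3) gives peak 18: h1:18  h2:18  h3:9  h4:10  h5:10  h6:5  h7:0.
Shift Spike marks→3.
Schedule Build platform@1, Fly cues@1, Run cable@1, Focus lights@4, Spike marks@3, Hang drops@4, Sound check@3: h1:15  h2:15  h3:12  h4:13  h5:10  h6:5  h7:0 — peak 15.

15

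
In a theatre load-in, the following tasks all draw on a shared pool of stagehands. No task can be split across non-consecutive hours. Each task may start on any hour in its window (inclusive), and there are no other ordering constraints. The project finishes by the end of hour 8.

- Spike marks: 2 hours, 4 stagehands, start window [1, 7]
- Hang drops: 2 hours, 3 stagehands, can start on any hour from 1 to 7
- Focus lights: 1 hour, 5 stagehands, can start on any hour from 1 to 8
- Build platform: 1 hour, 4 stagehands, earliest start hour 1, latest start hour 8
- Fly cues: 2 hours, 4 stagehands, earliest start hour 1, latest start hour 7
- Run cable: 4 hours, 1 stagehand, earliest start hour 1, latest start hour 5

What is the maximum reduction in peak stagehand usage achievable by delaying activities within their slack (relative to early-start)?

16

Early-start peak: h1:21  h2:12  h3:1  h4:1  h5:0  h6:0  h7:0  h8:0 ⇒ 21.
Leveled (Spike marks@1, Hang drops@3, Focus lights@5, Build platform@6, Fly cues@7, Run cable@1): h1:5  h2:5  h3:4  h4:4  h5:5  h6:4  h7:4  h8:4 ⇒ 5.
Reduction 21 − 5 = 16.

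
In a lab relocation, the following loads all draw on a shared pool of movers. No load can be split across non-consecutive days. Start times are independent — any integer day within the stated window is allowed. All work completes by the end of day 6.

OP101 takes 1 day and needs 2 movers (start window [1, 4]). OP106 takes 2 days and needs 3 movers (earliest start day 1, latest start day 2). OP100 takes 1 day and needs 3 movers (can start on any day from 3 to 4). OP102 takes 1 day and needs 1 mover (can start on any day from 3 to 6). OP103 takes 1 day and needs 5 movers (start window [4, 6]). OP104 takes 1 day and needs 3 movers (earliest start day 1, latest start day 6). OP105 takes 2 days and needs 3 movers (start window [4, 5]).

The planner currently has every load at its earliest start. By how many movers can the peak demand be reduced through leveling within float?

Early-start peak: d1:8  d2:3  d3:4  d4:8  d5:3  d6:0 ⇒ 8.
Leveled (OP101@1, OP106@1, OP100@3, OP102@3, OP103@4, OP104@2, OP105@5): d1:5  d2:6  d3:4  d4:5  d5:3  d6:3 ⇒ 6.
Reduction 8 − 6 = 2.

2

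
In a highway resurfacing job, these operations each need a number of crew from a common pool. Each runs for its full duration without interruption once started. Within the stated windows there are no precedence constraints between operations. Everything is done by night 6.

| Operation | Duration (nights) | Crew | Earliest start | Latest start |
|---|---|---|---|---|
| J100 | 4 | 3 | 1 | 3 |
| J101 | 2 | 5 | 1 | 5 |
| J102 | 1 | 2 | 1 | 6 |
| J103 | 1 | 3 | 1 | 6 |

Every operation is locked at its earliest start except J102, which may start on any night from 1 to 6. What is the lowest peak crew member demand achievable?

11

J102@1: n1:13  n2:8  n3:3  n4:3  n5:0  n6:0 → peak 13
J102@2: n1:11  n2:10  n3:3  n4:3  n5:0  n6:0 → peak 11
J102@3: n1:11  n2:8  n3:5  n4:3  n5:0  n6:0 → peak 11
J102@4: n1:11  n2:8  n3:3  n4:5  n5:0  n6:0 → peak 11
J102@5: n1:11  n2:8  n3:3  n4:3  n5:2  n6:0 → peak 11
J102@6: n1:11  n2:8  n3:3  n4:3  n5:0  n6:2 → peak 11
Best is J102@2, peak 11.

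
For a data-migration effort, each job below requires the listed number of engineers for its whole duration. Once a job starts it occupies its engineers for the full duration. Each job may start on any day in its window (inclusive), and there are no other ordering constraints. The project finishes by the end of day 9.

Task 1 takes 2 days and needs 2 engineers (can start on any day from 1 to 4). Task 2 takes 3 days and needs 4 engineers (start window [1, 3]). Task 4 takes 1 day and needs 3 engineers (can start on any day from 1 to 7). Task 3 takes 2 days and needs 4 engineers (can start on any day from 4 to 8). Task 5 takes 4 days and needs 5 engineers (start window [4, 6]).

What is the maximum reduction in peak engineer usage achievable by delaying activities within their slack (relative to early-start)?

2

Early-start peak: d1:9  d2:6  d3:4  d4:9  d5:9  d6:5  d7:5  d8:0  d9:0 ⇒ 9.
Leveled (Task 1@1, Task 2@1, Task 4@3, Task 3@4, Task 5@6): d1:6  d2:6  d3:7  d4:4  d5:4  d6:5  d7:5  d8:5  d9:5 ⇒ 7.
Reduction 9 − 7 = 2.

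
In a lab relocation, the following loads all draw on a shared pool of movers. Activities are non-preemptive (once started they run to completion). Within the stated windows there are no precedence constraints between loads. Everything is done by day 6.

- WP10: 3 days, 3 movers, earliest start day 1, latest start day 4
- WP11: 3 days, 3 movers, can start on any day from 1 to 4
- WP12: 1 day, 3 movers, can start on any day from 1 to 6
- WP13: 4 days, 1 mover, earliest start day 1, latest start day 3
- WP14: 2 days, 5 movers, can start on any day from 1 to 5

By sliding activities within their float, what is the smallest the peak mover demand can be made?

7

Early-start (WP10@1, WP11@1, WP12@1, WP13@1, WP14@1) gives peak 15: d1:15  d2:12  d3:7  d4:1  d5:0  d6:0.
Shift WP12→4, WP14→5.
Schedule WP10@1, WP11@1, WP12@4, WP13@1, WP14@5: d1:7  d2:7  d3:7  d4:4  d5:5  d6:5 — peak 7.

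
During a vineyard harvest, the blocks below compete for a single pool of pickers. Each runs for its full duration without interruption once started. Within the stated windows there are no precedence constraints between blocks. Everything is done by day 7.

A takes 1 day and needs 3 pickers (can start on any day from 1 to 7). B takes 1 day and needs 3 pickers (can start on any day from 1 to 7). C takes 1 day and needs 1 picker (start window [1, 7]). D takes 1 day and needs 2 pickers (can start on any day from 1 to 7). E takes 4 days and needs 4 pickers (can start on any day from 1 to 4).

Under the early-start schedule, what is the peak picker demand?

13

Early-start schedule: A@1, B@1, C@1, D@1, E@1.
Load per day: day 1: 13, day 2: 4, day 3: 4, day 4: 4, day 5: 0, day 6: 0, day 7: 0.
Peak is 13.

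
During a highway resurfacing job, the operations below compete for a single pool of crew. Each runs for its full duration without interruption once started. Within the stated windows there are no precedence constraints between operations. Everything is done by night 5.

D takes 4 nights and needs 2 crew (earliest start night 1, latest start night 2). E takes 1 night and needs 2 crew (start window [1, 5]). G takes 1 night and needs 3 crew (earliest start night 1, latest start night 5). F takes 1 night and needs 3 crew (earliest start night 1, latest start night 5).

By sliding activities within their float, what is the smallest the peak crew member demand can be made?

5

Early-start (D@1, E@1, G@1, F@1) gives peak 10: n1:10  n2:2  n3:2  n4:2  n5:0.
Shift G→2, F→3.
Schedule D@1, E@1, G@2, F@3: n1:4  n2:5  n3:5  n4:2  n5:0 — peak 5.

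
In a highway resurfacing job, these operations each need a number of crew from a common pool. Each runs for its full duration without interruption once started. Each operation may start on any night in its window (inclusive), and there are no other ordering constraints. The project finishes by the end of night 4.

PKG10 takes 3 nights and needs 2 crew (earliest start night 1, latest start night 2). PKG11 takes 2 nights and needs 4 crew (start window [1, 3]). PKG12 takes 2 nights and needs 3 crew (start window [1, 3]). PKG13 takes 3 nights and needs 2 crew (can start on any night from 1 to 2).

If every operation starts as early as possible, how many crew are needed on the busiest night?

Early-start schedule: PKG10@1, PKG11@1, PKG12@1, PKG13@1.
Load per night: night 1: 11, night 2: 11, night 3: 4, night 4: 0.
Peak is 11.

11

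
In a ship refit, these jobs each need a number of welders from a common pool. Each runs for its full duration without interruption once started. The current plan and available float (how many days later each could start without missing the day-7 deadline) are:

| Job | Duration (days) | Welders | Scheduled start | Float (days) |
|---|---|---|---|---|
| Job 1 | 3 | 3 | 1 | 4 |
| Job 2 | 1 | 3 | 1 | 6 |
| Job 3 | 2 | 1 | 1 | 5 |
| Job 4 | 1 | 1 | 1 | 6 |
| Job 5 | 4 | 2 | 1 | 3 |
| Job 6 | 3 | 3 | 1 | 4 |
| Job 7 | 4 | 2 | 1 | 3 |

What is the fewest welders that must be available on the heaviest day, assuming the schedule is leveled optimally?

Early-start (Job 1@1, Job 2@1, Job 3@1, Job 4@1, Job 5@1, Job 6@1, Job 7@1) gives peak 15: d1:15  d2:11  d3:10  d4:4  d5:0  d6:0  d7:0.
Shift Job 4→2, Job 5→2, Job 6→4, Job 7→3.
Schedule Job 1@1, Job 2@1, Job 3@1, Job 4@2, Job 5@2, Job 6@4, Job 7@3: d1:7  d2:7  d3:7  d4:7  d5:7  d6:5  d7:0 — peak 7.

7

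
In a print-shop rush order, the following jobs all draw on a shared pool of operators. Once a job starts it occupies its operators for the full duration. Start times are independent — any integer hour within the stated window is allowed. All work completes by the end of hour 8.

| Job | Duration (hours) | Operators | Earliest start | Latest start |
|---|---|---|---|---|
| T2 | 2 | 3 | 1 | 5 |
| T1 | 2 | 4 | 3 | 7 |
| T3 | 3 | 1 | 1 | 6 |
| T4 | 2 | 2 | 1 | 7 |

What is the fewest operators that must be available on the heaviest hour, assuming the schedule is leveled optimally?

Early-start (T2@1, T1@3, T3@1, T4@1) gives peak 6: h1:6  h2:6  h3:5  h4:4  h5:0  h6:0  h7:0  h8:0.
Shift T3→5, T4→5.
Schedule T2@1, T1@3, T3@5, T4@5: h1:3  h2:3  h3:4  h4:4  h5:3  h6:3  h7:1  h8:0 — peak 4.

4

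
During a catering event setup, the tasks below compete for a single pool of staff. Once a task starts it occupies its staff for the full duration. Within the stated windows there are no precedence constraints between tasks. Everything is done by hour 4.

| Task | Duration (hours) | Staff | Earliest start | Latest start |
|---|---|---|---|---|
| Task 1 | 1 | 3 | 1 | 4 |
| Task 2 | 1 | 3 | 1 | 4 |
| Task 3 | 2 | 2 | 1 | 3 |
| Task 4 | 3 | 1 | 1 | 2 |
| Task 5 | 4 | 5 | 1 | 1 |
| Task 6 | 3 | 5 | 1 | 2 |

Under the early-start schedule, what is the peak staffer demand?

Early-start schedule: Task 1@1, Task 2@1, Task 3@1, Task 4@1, Task 5@1, Task 6@1.
Load per hour: hour 1: 19, hour 2: 13, hour 3: 11, hour 4: 5.
Peak is 19.

19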